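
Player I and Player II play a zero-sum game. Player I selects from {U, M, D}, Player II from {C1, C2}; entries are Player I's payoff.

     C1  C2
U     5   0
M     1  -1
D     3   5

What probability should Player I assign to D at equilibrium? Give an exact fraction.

5/7

Row minima: U → 0, M → -1, D → 3; maximin = 3.
Column maxima: C1 → 5, C2 → 5; minimax = 5.
3 ≠ 5, so there is no saddle point; optimal play is mixed.
M is strictly dominated by U, so Player I never plays it.
On the remaining 2×2 (U, D vs C1, C2):
Let Player I play U with probability p. Expected payoff against C1: 5p + 3(1−p) = 2p + 3; against C2: 0p + 5(1−p) = −5p + 5.
Setting these equal: 2p + 3 = −5p + 5 ⇒ 7p = 2 ⇒ p = 2/7, and the value is (2)·(2/7) + 3 = 25/7.
For Player II: with q = P(C1), equating U's and D's payoffs gives 5q = −2q + 5 ⇒ q = 5/7.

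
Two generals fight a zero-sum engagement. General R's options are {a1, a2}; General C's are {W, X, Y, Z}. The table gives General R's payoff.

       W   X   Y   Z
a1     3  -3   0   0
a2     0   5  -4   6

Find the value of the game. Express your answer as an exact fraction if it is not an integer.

Row minima: a1 → -3, a2 → -4; maximin = -3.
Column maxima: W → 3, X → 5, Y → 0, Z → 6; minimax = 0.
-3 ≠ 0, so there is no saddle point; optimal play is mixed.
W is strictly dominated by Y (it gives General R strictly more in every row), so General C never plays it.
Z is strictly dominated by X (it gives General R strictly more in every row), so General C never plays it.
On the remaining 2×2 (a1, a2 vs X, Y):
Let General R play a1 with probability p. Expected payoff against X: (-3)p + 5(1−p) = −8p + 5; against Y: 0p + (-4)(1−p) = 4p − 4.
Setting these equal: −8p + 5 = 4p − 4 ⇒ −12p = -9 ⇒ p = 3/4, and the value is (-8)·(3/4) + 5 = -1.
For General C: with q = P(X), equating a1's and a2's payoffs gives −3q = 9q − 4 ⇒ q = 1/3.

-1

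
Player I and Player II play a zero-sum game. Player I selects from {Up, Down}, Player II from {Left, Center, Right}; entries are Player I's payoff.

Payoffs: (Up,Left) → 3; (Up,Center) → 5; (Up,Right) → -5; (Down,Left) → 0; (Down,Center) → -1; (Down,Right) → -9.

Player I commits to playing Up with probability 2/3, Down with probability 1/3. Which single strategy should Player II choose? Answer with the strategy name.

If Player II plays Left, Player I's expected payoff is (2/3)·3 + (1/3)·0 = 2.
If Player II plays Center, Player I's expected payoff is (2/3)·5 + (1/3)·(-1) = 3.
If Player II plays Right, Player I's expected payoff is (2/3)·(-5) + (1/3)·(-9) = -19/3.
Player II minimizes Player I's payoff; the smallest is -19/3, so the best response is Right.

Right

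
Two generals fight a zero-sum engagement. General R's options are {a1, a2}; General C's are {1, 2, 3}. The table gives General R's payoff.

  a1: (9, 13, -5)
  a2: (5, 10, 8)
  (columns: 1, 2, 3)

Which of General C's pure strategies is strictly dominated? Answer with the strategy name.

1 holds General R's payoff strictly below 2 in every row: 9 < 13, 5 < 10.
So 2 is strictly dominated for General C.

2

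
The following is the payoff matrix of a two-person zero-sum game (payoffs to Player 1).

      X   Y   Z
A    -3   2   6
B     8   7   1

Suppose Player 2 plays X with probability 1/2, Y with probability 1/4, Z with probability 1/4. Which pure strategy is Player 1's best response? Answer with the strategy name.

Expected payoff of A: (1/2)·(-3) + (1/4)·2 + (1/4)·6 = 1/2.
Expected payoff of B: (1/2)·8 + (1/4)·7 + (1/4)·1 = 6.
The largest is 6, so Player 1's best response is B.

B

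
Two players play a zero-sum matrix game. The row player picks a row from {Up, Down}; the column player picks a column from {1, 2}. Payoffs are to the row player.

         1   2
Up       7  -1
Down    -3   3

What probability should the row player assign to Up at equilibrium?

Row minima: Up → -1, Down → -3; maximin = -1.
Column maxima: 1 → 7, 2 → 3; minimax = 3.
-1 ≠ 3, so there is no saddle point; optimal play is mixed.
Let the row player play Up with probability p. Expected payoff against 1: 7p + (-3)(1−p) = 10p − 3; against 2: (-1)p + 3(1−p) = −4p + 3.
Setting these equal: 10p − 3 = −4p + 3 ⇒ 14p = 6 ⇒ p = 3/7, and the value is (10)·(3/7) − 3 = 9/7.
For the column player: with q = P(1), equating Up's and Down's payoffs gives 8q − 1 = −6q + 3 ⇒ q = 2/7.

3/7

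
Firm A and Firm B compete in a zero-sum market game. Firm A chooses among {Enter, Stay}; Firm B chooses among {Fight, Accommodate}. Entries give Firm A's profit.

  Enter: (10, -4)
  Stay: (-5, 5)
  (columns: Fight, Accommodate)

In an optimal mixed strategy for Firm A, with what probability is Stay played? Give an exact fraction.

7/12

Row minima: Enter → -4, Stay → -5; maximin = -4.
Column maxima: Fight → 10, Accommodate → 5; minimax = 5.
-4 ≠ 5, so there is no saddle point; optimal play is mixed.
Let Firm A play Enter with probability p. Expected payoff against Fight: 10p + (-5)(1−p) = 15p − 5; against Accommodate: (-4)p + 5(1−p) = −9p + 5.
Setting these equal: 15p − 5 = −9p + 5 ⇒ 24p = 10 ⇒ p = 5/12, and the value is (15)·(5/12) − 5 = 5/4.
For Firm B: with q = P(Fight), equating Enter's and Stay's payoffs gives 14q − 4 = −10q + 5 ⇒ q = 3/8.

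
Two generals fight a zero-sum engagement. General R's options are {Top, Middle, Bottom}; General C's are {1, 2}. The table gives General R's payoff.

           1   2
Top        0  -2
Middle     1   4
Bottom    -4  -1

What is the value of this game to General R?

1

Row minima: Top → -2, Middle → 1, Bottom → -4; maximin = 1.
Column maxima: 1 → 1, 2 → 4; minimax = 1.
Since maximin = minimax = 1, there is a saddle point and the value is 1.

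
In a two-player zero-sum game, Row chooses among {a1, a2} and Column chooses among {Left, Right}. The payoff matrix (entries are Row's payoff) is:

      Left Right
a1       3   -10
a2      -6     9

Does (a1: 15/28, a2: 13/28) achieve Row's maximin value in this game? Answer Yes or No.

Against Left this mix gives (15/28)·3 + (13/28)·(-6) = -33/28.
Against Right this mix gives (15/28)·(-10) + (13/28)·9 = -33/28.
All of Column's active replies (Left, Right) yield -33/28, and no column does worse for Row. The mix makes Column indifferent and guarantees -33/28, so it is optimal.

Yes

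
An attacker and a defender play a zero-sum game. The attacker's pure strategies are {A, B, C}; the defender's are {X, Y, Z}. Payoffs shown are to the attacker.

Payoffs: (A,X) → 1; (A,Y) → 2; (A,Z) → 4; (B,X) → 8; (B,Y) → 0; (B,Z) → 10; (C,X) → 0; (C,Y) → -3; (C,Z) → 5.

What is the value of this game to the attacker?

Row minima: A → 1, B → 0, C → -3; maximin = 1.
Column maxima: X → 8, Y → 2, Z → 10; minimax = 2.
1 ≠ 2, so there is no saddle point; optimal play is mixed.
C is strictly dominated by B, so the attacker never plays it.
Z is strictly dominated by X (it gives the attacker strictly more in every row), so the defender never plays it.
On the remaining 2×2 (A, B vs X, Y):
Let the attacker play A with probability p. Expected payoff against X: 1p + 8(1−p) = −7p + 8; against Y: 2p + 0(1−p) = 2p.
Setting these equal: −7p + 8 = 2p ⇒ −9p = -8 ⇒ p = 8/9, and the value is (-7)·(8/9) + 8 = 16/9.
For the defender: with q = P(X), equating A's and B's payoffs gives −q + 2 = 8q ⇒ q = 2/9.

16/9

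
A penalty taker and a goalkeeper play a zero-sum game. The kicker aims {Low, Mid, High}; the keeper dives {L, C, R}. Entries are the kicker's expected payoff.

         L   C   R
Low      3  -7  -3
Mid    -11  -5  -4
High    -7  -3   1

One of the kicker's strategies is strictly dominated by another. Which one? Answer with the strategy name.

High gives a strictly higher payoff than Mid against every column: -7 > -11, -3 > -5, 1 > -4.
So Mid is strictly dominated and the kicker never plays it.

Mid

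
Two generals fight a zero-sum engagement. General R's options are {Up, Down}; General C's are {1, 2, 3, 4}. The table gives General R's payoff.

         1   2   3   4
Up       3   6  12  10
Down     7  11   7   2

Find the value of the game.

16/3

Row minima: Up → 3, Down → 2; maximin = 3.
Column maxima: 1 → 7, 2 → 11, 3 → 12, 4 → 10; minimax = 7.
3 ≠ 7, so there is no saddle point; optimal play is mixed.
2 is strictly dominated by 1 (it gives General R strictly more in every row), so General C never plays it.
3 is strictly dominated by 4 (it gives General R strictly more in every row), so General C never plays it.
On the remaining 2×2 (Up, Down vs 1, 4):
Let General R play Up with probability p. Expected payoff against 1: 3p + 7(1−p) = −4p + 7; against 4: 10p + 2(1−p) = 8p + 2.
Setting these equal: −4p + 7 = 8p + 2 ⇒ −12p = -5 ⇒ p = 5/12, and the value is (-4)·(5/12) + 7 = 16/3.
For General C: with q = P(1), equating Up's and Down's payoffs gives −7q + 10 = 5q + 2 ⇒ q = 2/3.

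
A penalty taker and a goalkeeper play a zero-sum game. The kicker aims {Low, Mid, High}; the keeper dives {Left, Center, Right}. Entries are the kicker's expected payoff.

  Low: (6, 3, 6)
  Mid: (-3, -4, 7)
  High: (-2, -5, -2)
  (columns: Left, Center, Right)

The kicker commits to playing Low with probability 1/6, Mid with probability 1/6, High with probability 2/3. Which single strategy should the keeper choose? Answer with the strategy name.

If the keeper plays Left, the kicker's expected payoff is (1/6)·6 + (1/6)·(-3) + (2/3)·(-2) = -5/6.
If the keeper plays Center, the kicker's expected payoff is (1/6)·3 + (1/6)·(-4) + (2/3)·(-5) = -7/2.
If the keeper plays Right, the kicker's expected payoff is (1/6)·6 + (1/6)·7 + (2/3)·(-2) = 5/6.
The keeper minimizes the kicker's payoff; the smallest is -7/2, so the best response is Center.

Center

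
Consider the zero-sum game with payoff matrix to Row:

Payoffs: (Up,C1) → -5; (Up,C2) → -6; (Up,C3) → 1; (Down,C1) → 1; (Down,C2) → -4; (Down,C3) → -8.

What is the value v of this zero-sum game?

-52/11

Row minima: Up → -6, Down → -8; maximin = -6.
Column maxima: C1 → 1, C2 → -4, C3 → 1; minimax = -4.
-6 ≠ -4, so there is no saddle point; optimal play is mixed.
C1 is strictly dominated by C2 (it gives Row strictly more in every row), so Column never plays it.
On the remaining 2×2 (Up, Down vs C2, C3):
Let Row play Up with probability p. Expected payoff against C2: (-6)p + (-4)(1−p) = −2p − 4; against C3: 1p + (-8)(1−p) = 9p − 8.
Setting these equal: −2p − 4 = 9p − 8 ⇒ −11p = -4 ⇒ p = 4/11, and the value is (-2)·(4/11) − 4 = -52/11.
For Column: with q = P(C2), equating Up's and Down's payoffs gives −7q + 1 = 4q − 8 ⇒ q = 9/11.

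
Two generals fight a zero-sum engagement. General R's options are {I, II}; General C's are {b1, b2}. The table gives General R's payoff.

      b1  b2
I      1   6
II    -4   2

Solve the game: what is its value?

Row minima: I → 1, II → -4; maximin = 1.
Column maxima: b1 → 1, b2 → 6; minimax = 1.
Since maximin = minimax = 1, there is a saddle point and the value is 1.

1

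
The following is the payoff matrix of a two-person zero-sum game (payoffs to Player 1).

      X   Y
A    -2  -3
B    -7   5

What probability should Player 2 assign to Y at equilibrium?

5/13

Row minima: A → -3, B → -7; maximin = -3.
Column maxima: X → -2, Y → 5; minimax = -2.
-3 ≠ -2, so there is no saddle point; optimal play is mixed.
Let Player 1 play A with probability p. Expected payoff against X: (-2)p + (-7)(1−p) = 5p − 7; against Y: (-3)p + 5(1−p) = −8p + 5.
Setting these equal: 5p − 7 = −8p + 5 ⇒ 13p = 12 ⇒ p = 12/13, and the value is (5)·(12/13) − 7 = -31/13.
For Player 2: with q = P(X), equating A's and B's payoffs gives q − 3 = −12q + 5 ⇒ q = 8/13.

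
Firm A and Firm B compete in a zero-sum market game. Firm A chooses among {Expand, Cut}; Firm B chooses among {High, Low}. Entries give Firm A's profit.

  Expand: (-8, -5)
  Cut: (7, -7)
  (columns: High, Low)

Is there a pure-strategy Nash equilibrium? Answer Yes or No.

Row minima: Expand → -8, Cut → -7; maximin = -7.
Column maxima: High → 7, Low → -5; minimax = -5.
-7 ≠ -5, so no pure-strategy equilibrium exists.

No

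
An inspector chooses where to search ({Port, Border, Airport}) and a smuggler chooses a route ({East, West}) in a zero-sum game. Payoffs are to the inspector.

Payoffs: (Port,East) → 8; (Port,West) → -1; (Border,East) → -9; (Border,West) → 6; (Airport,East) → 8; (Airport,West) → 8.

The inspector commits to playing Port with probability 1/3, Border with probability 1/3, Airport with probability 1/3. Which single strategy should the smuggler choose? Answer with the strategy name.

East

If the smuggler plays East, the inspector's expected payoff is (1/3)·8 + (1/3)·(-9) + (1/3)·8 = 7/3.
If the smuggler plays West, the inspector's expected payoff is (1/3)·(-1) + (1/3)·6 + (1/3)·8 = 13/3.
The smuggler minimizes the inspector's payoff; the smallest is 7/3, so the best response is East.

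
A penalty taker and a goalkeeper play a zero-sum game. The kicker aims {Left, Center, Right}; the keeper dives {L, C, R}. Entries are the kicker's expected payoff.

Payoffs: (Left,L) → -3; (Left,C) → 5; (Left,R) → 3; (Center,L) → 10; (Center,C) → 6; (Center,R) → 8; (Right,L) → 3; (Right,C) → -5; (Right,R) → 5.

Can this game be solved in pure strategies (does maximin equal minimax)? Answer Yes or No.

Row minima: Left → -3, Center → 6, Right → -5; maximin = 6.
Column maxima: L → 10, C → 6, R → 8; minimax = 6.
maximin = minimax = 6, so a saddle point exists.

Yes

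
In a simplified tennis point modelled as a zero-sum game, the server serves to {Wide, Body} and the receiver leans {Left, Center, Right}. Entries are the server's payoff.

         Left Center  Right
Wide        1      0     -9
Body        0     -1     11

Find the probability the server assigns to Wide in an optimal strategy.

4/7

Row minima: Wide → -9, Body → -1; maximin = -1.
Column maxima: Left → 1, Center → 0, Right → 11; minimax = 0.
-1 ≠ 0, so there is no saddle point; optimal play is mixed.
Left is strictly dominated by Center (it gives the server strictly more in every row), so the receiver never plays it.
On the remaining 2×2 (Wide, Body vs Center, Right):
Let the server play Wide with probability p. Expected payoff against Center: 0p + (-1)(1−p) = p − 1; against Right: (-9)p + 11(1−p) = −20p + 11.
Setting these equal: p − 1 = −20p + 11 ⇒ 21p = 12 ⇒ p = 4/7, and the value is (1)·(4/7) − 1 = -3/7.
For the receiver: with q = P(Center), equating Wide's and Body's payoffs gives 9q − 9 = −12q + 11 ⇒ q = 20/21.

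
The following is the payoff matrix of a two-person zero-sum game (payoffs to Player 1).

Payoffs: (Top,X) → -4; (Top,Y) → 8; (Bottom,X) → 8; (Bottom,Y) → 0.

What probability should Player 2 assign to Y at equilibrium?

3/5

Row minima: Top → -4, Bottom → 0; maximin = 0.
Column maxima: X → 8, Y → 8; minimax = 8.
0 ≠ 8, so there is no saddle point; optimal play is mixed.
Let Player 1 play Top with probability p. Expected payoff against X: (-4)p + 8(1−p) = −12p + 8; against Y: 8p + 0(1−p) = 8p.
Setting these equal: −12p + 8 = 8p ⇒ −20p = -8 ⇒ p = 2/5, and the value is (-12)·(2/5) + 8 = 16/5.
For Player 2: with q = P(X), equating Top's and Bottom's payoffs gives −12q + 8 = 8q ⇒ q = 2/5.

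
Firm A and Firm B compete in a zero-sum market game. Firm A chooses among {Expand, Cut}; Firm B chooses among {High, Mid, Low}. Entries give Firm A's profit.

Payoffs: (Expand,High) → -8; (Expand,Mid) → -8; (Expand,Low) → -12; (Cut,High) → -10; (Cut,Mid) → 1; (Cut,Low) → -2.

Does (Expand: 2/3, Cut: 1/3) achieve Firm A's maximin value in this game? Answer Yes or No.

Against High this mix gives (2/3)·(-8) + (1/3)·(-10) = -26/3.
Against Mid this mix gives (2/3)·(-8) + (1/3)·1 = -5.
Against Low this mix gives (2/3)·(-12) + (1/3)·(-2) = -26/3.
All of Firm B's active replies (High, Low) yield -26/3, and no column does worse for Firm A. The mix makes Firm B indifferent and guarantees -26/3, so it is optimal.

Yes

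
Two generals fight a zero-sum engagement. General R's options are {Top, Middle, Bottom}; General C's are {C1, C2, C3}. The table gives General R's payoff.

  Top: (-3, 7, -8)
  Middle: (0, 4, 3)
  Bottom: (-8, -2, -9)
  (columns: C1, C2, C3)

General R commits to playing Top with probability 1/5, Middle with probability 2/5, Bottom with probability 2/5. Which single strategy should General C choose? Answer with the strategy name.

If General C plays C1, General R's expected payoff is (1/5)·(-3) + (2/5)·0 + (2/5)·(-8) = -19/5.
If General C plays C2, General R's expected payoff is (1/5)·7 + (2/5)·4 + (2/5)·(-2) = 11/5.
If General C plays C3, General R's expected payoff is (1/5)·(-8) + (2/5)·3 + (2/5)·(-9) = -4.
General C minimizes General R's payoff; the smallest is -4, so the best response is C3.

C3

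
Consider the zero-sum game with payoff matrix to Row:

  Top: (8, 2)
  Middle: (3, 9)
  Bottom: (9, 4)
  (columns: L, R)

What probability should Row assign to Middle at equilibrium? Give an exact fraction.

Row minima: Top → 2, Middle → 3, Bottom → 4; maximin = 4.
Column maxima: L → 9, R → 9; minimax = 9.
4 ≠ 9, so there is no saddle point; optimal play is mixed.
Top is strictly dominated by Bottom, so Row never plays it.
On the remaining 2×2 (Middle, Bottom vs L, R):
Let Row play Middle with probability p. Expected payoff against L: 3p + 9(1−p) = −6p + 9; against R: 9p + 4(1−p) = 5p + 4.
Setting these equal: −6p + 9 = 5p + 4 ⇒ −11p = -5 ⇒ p = 5/11, and the value is (-6)·(5/11) + 9 = 69/11.
For Column: with q = P(L), equating Middle's and Bottom's payoffs gives −6q + 9 = 5q + 4 ⇒ q = 5/11.

5/11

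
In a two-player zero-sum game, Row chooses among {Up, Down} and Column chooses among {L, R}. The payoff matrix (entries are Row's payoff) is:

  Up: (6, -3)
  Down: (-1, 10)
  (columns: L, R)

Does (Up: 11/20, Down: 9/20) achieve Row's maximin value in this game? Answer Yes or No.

Against L this mix gives (11/20)·6 + (9/20)·(-1) = 57/20.
Against R this mix gives (11/20)·(-3) + (9/20)·10 = 57/20.
All of Column's active replies (L, R) yield 57/20, and no column does worse for Row. The mix makes Column indifferent and guarantees 57/20, so it is optimal.

Yes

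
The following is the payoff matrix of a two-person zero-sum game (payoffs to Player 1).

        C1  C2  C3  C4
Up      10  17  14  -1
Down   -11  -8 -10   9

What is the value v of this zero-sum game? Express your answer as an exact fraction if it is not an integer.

Row minima: Up → -1, Down → -11; maximin = -1.
Column maxima: C1 → 10, C2 → 17, C3 → 14, C4 → 9; minimax = 9.
-1 ≠ 9, so there is no saddle point; optimal play is mixed.
C2 is strictly dominated by C1 (it gives Player 1 strictly more in every row), so Player 2 never plays it.
C3 is strictly dominated by C1 (it gives Player 1 strictly more in every row), so Player 2 never plays it.
On the remaining 2×2 (Up, Down vs C1, C4):
Let Player 1 play Up with probability p. Expected payoff against C1: 10p + (-11)(1−p) = 21p − 11; against C4: (-1)p + 9(1−p) = −10p + 9.
Setting these equal: 21p − 11 = −10p + 9 ⇒ 31p = 20 ⇒ p = 20/31, and the value is (21)·(20/31) − 11 = 79/31.
For Player 2: with q = P(C1), equating Up's and Down's payoffs gives 11q − 1 = −20q + 9 ⇒ q = 10/31.

79/31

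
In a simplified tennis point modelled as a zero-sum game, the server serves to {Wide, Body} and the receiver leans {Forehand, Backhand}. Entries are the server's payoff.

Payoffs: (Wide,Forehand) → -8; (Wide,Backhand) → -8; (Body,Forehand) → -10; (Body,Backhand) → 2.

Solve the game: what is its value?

Row minima: Wide → -8, Body → -10; maximin = -8.
Column maxima: Forehand → -8, Backhand → 2; minimax = -8.
Since maximin = minimax = -8, there is a saddle point and the value is -8.

-8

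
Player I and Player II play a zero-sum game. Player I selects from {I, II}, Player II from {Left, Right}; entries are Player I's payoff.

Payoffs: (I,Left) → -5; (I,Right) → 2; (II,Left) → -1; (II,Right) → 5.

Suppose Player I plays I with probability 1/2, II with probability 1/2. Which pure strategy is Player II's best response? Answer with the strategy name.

Left

If Player II plays Left, Player I's expected payoff is (1/2)·(-5) + (1/2)·(-1) = -3.
If Player II plays Right, Player I's expected payoff is (1/2)·2 + (1/2)·5 = 7/2.
Player II minimizes Player I's payoff; the smallest is -3, so the best response is Left.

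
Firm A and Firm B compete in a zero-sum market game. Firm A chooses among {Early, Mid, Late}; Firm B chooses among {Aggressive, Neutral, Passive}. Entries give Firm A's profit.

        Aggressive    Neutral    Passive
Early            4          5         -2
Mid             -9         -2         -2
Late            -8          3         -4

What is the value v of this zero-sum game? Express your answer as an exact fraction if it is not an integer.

Row minima: Early → -2, Mid → -9, Late → -8; maximin = -2.
Column maxima: Aggressive → 4, Neutral → 5, Passive → -2; minimax = -2.
Since maximin = minimax = -2, there is a saddle point and the value is -2.

-2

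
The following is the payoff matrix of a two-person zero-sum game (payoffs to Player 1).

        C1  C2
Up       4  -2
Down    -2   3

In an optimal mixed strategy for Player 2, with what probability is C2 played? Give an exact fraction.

6/11

Row minima: Up → -2, Down → -2; maximin = -2.
Column maxima: C1 → 4, C2 → 3; minimax = 3.
-2 ≠ 3, so there is no saddle point; optimal play is mixed.
Let Player 1 play Up with probability p. Expected payoff against C1: 4p + (-2)(1−p) = 6p − 2; against C2: (-2)p + 3(1−p) = −5p + 3.
Setting these equal: 6p − 2 = −5p + 3 ⇒ 11p = 5 ⇒ p = 5/11, and the value is (6)·(5/11) − 2 = 8/11.
For Player 2: with q = P(C1), equating Up's and Down's payoffs gives 6q − 2 = −5q + 3 ⇒ q = 5/11.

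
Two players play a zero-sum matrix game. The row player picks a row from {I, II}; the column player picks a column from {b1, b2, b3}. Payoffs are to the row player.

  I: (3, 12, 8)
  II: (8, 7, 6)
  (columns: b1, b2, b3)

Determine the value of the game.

Row minima: I → 3, II → 6; maximin = 6.
Column maxima: b1 → 8, b2 → 12, b3 → 8; minimax = 8.
6 ≠ 8, so there is no saddle point; optimal play is mixed.
b2 is strictly dominated by b3 (it gives the row player strictly more in every row), so the column player never plays it.
On the remaining 2×2 (I, II vs b1, b3):
Let the row player play I with probability p. Expected payoff against b1: 3p + 8(1−p) = −5p + 8; against b3: 8p + 6(1−p) = 2p + 6.
Setting these equal: −5p + 8 = 2p + 6 ⇒ −7p = -2 ⇒ p = 2/7, and the value is (-5)·(2/7) + 8 = 46/7.
For the column player: with q = P(b1), equating I's and II's payoffs gives −5q + 8 = 2q + 6 ⇒ q = 2/7.

46/7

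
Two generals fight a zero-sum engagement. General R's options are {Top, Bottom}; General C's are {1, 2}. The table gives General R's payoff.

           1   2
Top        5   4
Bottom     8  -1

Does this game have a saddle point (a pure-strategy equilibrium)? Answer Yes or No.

Yes

Row minima: Top → 4, Bottom → -1; maximin = 4.
Column maxima: 1 → 8, 2 → 4; minimax = 4.
maximin = minimax = 4, so a saddle point exists.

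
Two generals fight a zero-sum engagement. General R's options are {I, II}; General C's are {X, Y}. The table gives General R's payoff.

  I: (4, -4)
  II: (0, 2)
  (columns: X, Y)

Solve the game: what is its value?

4/5

Row minima: I → -4, II → 0; maximin = 0.
Column maxima: X → 4, Y → 2; minimax = 2.
0 ≠ 2, so there is no saddle point; optimal play is mixed.
Let General R play I with probability p. Expected payoff against X: 4p + 0(1−p) = 4p; against Y: (-4)p + 2(1−p) = −6p + 2.
Setting these equal: 4p = −6p + 2 ⇒ 10p = 2 ⇒ p = 1/5, and the value is (4)·(1/5) = 4/5.
For General C: with q = P(X), equating I's and II's payoffs gives 8q − 4 = −2q + 2 ⇒ q = 3/5.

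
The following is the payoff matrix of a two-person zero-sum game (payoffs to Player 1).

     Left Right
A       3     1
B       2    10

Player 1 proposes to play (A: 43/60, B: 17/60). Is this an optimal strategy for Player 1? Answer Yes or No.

No

Against Left this mix gives (43/60)·3 + (17/60)·2 = 163/60.
Against Right this mix gives (43/60)·1 + (17/60)·10 = 71/20.
Player 2 will play Left, holding Player 1 to 163/60. Shifting weight toward the row that does better against Left would raise this floor (the equalizing mix achieves 14/5 against both Left and Right), so the proposed strategy is not optimal.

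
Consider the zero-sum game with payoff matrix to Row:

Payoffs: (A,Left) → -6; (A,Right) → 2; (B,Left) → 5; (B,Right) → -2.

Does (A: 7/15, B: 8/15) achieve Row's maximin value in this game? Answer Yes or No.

Against Left this mix gives (7/15)·(-6) + (8/15)·5 = -2/15.
Against Right this mix gives (7/15)·2 + (8/15)·(-2) = -2/15.
All of Column's active replies (Left, Right) yield -2/15, and no column does worse for Row. The mix makes Column indifferent and guarantees -2/15, so it is optimal.

Yes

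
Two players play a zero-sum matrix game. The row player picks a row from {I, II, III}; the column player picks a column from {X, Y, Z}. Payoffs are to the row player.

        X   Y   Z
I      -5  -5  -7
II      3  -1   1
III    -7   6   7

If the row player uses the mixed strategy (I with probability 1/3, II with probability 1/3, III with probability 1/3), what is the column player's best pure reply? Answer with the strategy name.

X

If the column player plays X, the row player's expected payoff is (1/3)·(-5) + (1/3)·3 + (1/3)·(-7) = -3.
If the column player plays Y, the row player's expected payoff is (1/3)·(-5) + (1/3)·(-1) + (1/3)·6 = 0.
If the column player plays Z, the row player's expected payoff is (1/3)·(-7) + (1/3)·1 + (1/3)·7 = 1/3.
The column player minimizes the row player's payoff; the smallest is -3, so the best response is X.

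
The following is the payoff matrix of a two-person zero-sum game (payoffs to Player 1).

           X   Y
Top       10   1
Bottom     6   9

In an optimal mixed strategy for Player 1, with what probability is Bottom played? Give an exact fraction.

Row minima: Top → 1, Bottom → 6; maximin = 6.
Column maxima: X → 10, Y → 9; minimax = 9.
6 ≠ 9, so there is no saddle point; optimal play is mixed.
Let Player 1 play Top with probability p. Expected payoff against X: 10p + 6(1−p) = 4p + 6; against Y: 1p + 9(1−p) = −8p + 9.
Setting these equal: 4p + 6 = −8p + 9 ⇒ 12p = 3 ⇒ p = 1/4, and the value is (4)·(1/4) + 6 = 7.
For Player 2: with q = P(X), equating Top's and Bottom's payoffs gives 9q + 1 = −3q + 9 ⇒ q = 2/3.

3/4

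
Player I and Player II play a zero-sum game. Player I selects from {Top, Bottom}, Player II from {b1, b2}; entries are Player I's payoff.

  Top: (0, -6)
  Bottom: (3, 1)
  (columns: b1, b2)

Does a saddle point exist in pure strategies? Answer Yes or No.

Yes

Row minima: Top → -6, Bottom → 1; maximin = 1.
Column maxima: b1 → 3, b2 → 1; minimax = 1.
maximin = minimax = 1, so a saddle point exists.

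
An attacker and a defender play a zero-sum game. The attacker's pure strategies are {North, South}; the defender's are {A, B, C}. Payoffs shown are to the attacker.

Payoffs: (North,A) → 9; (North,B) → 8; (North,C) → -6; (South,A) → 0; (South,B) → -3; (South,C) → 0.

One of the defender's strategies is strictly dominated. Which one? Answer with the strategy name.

B holds the attacker's payoff strictly below A in every row: 8 < 9, -3 < 0.
So A is strictly dominated for the defender.

A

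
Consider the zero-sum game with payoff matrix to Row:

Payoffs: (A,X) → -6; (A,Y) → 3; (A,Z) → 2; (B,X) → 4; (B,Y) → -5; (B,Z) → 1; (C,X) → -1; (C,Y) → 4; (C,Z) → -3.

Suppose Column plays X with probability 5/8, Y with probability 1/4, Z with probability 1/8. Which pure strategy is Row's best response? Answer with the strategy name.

Expected payoff of A: (5/8)·(-6) + (1/4)·3 + (1/8)·2 = -11/4.
Expected payoff of B: (5/8)·4 + (1/4)·(-5) + (1/8)·1 = 11/8.
Expected payoff of C: (5/8)·(-1) + (1/4)·4 + (1/8)·(-3) = 0.
The largest is 11/8, so Row's best response is B.

B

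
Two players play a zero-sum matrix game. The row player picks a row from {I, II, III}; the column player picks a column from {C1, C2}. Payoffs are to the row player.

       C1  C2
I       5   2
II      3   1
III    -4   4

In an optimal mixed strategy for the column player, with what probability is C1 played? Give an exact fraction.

Row minima: I → 2, II → 1, III → -4; maximin = 2.
Column maxima: C1 → 5, C2 → 4; minimax = 4.
2 ≠ 4, so there is no saddle point; optimal play is mixed.
II is strictly dominated by I, so the row player never plays it.
On the remaining 2×2 (I, III vs C1, C2):
Let the row player play I with probability p. Expected payoff against C1: 5p + (-4)(1−p) = 9p − 4; against C2: 2p + 4(1−p) = −2p + 4.
Setting these equal: 9p − 4 = −2p + 4 ⇒ 11p = 8 ⇒ p = 8/11, and the value is (9)·(8/11) − 4 = 28/11.
For the column player: with q = P(C1), equating I's and III's payoffs gives 3q + 2 = −8q + 4 ⇒ q = 2/11.

2/11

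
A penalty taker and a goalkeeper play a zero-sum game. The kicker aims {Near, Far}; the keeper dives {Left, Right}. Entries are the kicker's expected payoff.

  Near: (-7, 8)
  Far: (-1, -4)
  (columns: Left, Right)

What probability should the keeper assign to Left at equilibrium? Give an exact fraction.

Row minima: Near → -7, Far → -4; maximin = -4.
Column maxima: Left → -1, Right → 8; minimax = -1.
-4 ≠ -1, so there is no saddle point; optimal play is mixed.
Let the kicker play Near with probability p. Expected payoff against Left: (-7)p + (-1)(1−p) = −6p − 1; against Right: 8p + (-4)(1−p) = 12p − 4.
Setting these equal: −6p − 1 = 12p − 4 ⇒ −18p = -3 ⇒ p = 1/6, and the value is (-6)·(1/6) − 1 = -2.
For the keeper: with q = P(Left), equating Near's and Far's payoffs gives −15q + 8 = 3q − 4 ⇒ q = 2/3.

2/3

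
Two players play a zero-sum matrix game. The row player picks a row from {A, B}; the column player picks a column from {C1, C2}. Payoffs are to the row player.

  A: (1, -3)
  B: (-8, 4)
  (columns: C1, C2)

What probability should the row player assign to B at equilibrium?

Row minima: A → -3, B → -8; maximin = -3.
Column maxima: C1 → 1, C2 → 4; minimax = 1.
-3 ≠ 1, so there is no saddle point; optimal play is mixed.
Let the row player play A with probability p. Expected payoff against C1: 1p + (-8)(1−p) = 9p − 8; against C2: (-3)p + 4(1−p) = −7p + 4.
Setting these equal: 9p − 8 = −7p + 4 ⇒ 16p = 12 ⇒ p = 3/4, and the value is (9)·(3/4) − 8 = -5/4.
For the column player: with q = P(C1), equating A's and B's payoffs gives 4q − 3 = −12q + 4 ⇒ q = 7/16.

1/4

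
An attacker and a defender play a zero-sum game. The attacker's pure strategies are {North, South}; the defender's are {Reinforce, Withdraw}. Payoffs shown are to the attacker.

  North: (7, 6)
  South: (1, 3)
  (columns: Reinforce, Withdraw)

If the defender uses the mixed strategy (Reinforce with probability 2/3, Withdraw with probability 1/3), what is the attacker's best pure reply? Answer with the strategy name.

Expected payoff of North: (2/3)·7 + (1/3)·6 = 20/3.
Expected payoff of South: (2/3)·1 + (1/3)·3 = 5/3.
The largest is 20/3, so the attacker's best response is North.

North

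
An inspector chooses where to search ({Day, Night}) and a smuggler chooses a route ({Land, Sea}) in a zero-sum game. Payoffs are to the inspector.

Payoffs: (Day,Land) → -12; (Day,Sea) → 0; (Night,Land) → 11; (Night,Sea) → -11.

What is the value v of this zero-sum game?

Row minima: Day → -12, Night → -11; maximin = -11.
Column maxima: Land → 11, Sea → 0; minimax = 0.
-11 ≠ 0, so there is no saddle point; optimal play is mixed.
Let the inspector play Day with probability p. Expected payoff against Land: (-12)p + 11(1−p) = −23p + 11; against Sea: 0p + (-11)(1−p) = 11p − 11.
Setting these equal: −23p + 11 = 11p − 11 ⇒ −34p = -22 ⇒ p = 11/17, and the value is (-23)·(11/17) + 11 = -66/17.
For the smuggler: with q = P(Land), equating Day's and Night's payoffs gives −12q = 22q − 11 ⇒ q = 11/34.

-66/17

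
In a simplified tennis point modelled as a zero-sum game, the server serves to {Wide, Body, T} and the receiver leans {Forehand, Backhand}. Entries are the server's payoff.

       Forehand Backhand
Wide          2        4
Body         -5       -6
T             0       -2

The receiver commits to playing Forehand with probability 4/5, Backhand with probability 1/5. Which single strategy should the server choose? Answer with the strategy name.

Expected payoff of Wide: (4/5)·2 + (1/5)·4 = 12/5.
Expected payoff of Body: (4/5)·(-5) + (1/5)·(-6) = -26/5.
Expected payoff of T: (4/5)·0 + (1/5)·(-2) = -2/5.
The largest is 12/5, so the server's best response is Wide.

Wide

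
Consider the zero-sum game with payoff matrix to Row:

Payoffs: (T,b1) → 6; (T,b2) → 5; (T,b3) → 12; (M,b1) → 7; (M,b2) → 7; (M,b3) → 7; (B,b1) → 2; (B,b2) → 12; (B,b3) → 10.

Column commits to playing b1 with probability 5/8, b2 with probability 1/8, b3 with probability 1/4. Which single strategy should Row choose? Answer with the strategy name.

Expected payoff of T: (5/8)·6 + (1/8)·5 + (1/4)·12 = 59/8.
Expected payoff of M: (5/8)·7 + (1/8)·7 + (1/4)·7 = 7.
Expected payoff of B: (5/8)·2 + (1/8)·12 + (1/4)·10 = 21/4.
The largest is 59/8, so Row's best response is T.

T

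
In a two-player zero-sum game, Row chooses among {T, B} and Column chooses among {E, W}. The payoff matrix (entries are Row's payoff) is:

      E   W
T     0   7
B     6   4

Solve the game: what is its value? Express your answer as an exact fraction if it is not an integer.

14/3

Row minima: T → 0, B → 4; maximin = 4.
Column maxima: E → 6, W → 7; minimax = 6.
4 ≠ 6, so there is no saddle point; optimal play is mixed.
Let Row play T with probability p. Expected payoff against E: 0p + 6(1−p) = −6p + 6; against W: 7p + 4(1−p) = 3p + 4.
Setting these equal: −6p + 6 = 3p + 4 ⇒ −9p = -2 ⇒ p = 2/9, and the value is (-6)·(2/9) + 6 = 14/3.
For Column: with q = P(E), equating T's and B's payoffs gives −7q + 7 = 2q + 4 ⇒ q = 1/3.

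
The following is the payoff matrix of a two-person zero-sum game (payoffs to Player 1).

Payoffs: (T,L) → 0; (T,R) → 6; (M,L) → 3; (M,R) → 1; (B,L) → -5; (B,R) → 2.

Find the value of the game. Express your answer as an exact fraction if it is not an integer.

9/4

Row minima: T → 0, M → 1, B → -5; maximin = 1.
Column maxima: L → 3, R → 6; minimax = 3.
1 ≠ 3, so there is no saddle point; optimal play is mixed.
B is strictly dominated by T, so Player 1 never plays it.
On the remaining 2×2 (T, M vs L, R):
Let Player 1 play T with probability p. Expected payoff against L: 0p + 3(1−p) = −3p + 3; against R: 6p + 1(1−p) = 5p + 1.
Setting these equal: −3p + 3 = 5p + 1 ⇒ −8p = -2 ⇒ p = 1/4, and the value is (-3)·(1/4) + 3 = 9/4.
For Player 2: with q = P(L), equating T's and M's payoffs gives −6q + 6 = 2q + 1 ⇒ q = 5/8.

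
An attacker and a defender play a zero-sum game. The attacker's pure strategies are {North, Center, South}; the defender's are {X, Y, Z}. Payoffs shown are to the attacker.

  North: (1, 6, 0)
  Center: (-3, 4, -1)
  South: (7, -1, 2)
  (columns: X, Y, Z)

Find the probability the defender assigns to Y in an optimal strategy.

Row minima: North → 0, Center → -3, South → -1; maximin = 0.
Column maxima: X → 7, Y → 6, Z → 2; minimax = 2.
0 ≠ 2, so there is no saddle point; optimal play is mixed.
Center is strictly dominated by North, so the attacker never plays it.
With Center eliminated, X is strictly dominated by Z (it gives the attacker strictly more in every remaining row), so the defender never plays it.
On the remaining 2×2 (North, South vs Y, Z):
Let the attacker play North with probability p. Expected payoff against Y: 6p + (-1)(1−p) = 7p − 1; against Z: 0p + 2(1−p) = −2p + 2.
Setting these equal: 7p − 1 = −2p + 2 ⇒ 9p = 3 ⇒ p = 1/3, and the value is (7)·(1/3) − 1 = 4/3.
For the defender: with q = P(Y), equating North's and South's payoffs gives 6q = −3q + 2 ⇒ q = 2/9.

2/9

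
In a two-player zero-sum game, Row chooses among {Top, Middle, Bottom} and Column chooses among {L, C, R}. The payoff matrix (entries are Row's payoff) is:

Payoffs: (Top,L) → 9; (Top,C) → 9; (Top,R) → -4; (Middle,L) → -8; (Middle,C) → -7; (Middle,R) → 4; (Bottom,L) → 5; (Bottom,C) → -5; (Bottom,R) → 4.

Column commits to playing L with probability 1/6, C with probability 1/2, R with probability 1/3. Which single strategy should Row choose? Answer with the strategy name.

Top

Expected payoff of Top: (1/6)·9 + (1/2)·9 + (1/3)·(-4) = 14/3.
Expected payoff of Middle: (1/6)·(-8) + (1/2)·(-7) + (1/3)·4 = -7/2.
Expected payoff of Bottom: (1/6)·5 + (1/2)·(-5) + (1/3)·4 = -1/3.
The largest is 14/3, so Row's best response is Top.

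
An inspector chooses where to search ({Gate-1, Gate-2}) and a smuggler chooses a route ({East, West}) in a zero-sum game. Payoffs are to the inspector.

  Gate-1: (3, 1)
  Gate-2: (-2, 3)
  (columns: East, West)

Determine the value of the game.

11/7

Row minima: Gate-1 → 1, Gate-2 → -2; maximin = 1.
Column maxima: East → 3, West → 3; minimax = 3.
1 ≠ 3, so there is no saddle point; optimal play is mixed.
Let the inspector play Gate-1 with probability p. Expected payoff against East: 3p + (-2)(1−p) = 5p − 2; against West: 1p + 3(1−p) = −2p + 3.
Setting these equal: 5p − 2 = −2p + 3 ⇒ 7p = 5 ⇒ p = 5/7, and the value is (5)·(5/7) − 2 = 11/7.
For the smuggler: with q = P(East), equating Gate-1's and Gate-2's payoffs gives 2q + 1 = −5q + 3 ⇒ q = 2/7.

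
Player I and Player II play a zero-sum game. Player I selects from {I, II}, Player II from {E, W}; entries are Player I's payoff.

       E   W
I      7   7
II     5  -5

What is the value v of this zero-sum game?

7

Row minima: I → 7, II → -5; maximin = 7.
Column maxima: E → 7, W → 7; minimax = 7.
Since maximin = minimax = 7, there is a saddle point and the value is 7.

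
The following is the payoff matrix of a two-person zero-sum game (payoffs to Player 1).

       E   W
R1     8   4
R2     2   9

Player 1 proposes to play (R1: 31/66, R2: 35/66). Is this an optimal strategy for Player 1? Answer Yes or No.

No

Against E this mix gives (31/66)·8 + (35/66)·2 = 53/11.
Against W this mix gives (31/66)·4 + (35/66)·9 = 439/66.
Player 2 will play E, holding Player 1 to 53/11. Shifting weight toward the row that does better against E would raise this floor (the equalizing mix achieves 64/11 against both E and W), so the proposed strategy is not optimal.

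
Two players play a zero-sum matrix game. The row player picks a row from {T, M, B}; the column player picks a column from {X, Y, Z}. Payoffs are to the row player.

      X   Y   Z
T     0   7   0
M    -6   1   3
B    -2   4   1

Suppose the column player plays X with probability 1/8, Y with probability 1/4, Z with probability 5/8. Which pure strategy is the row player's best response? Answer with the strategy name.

Expected payoff of T: (1/8)·0 + (1/4)·7 + (5/8)·0 = 7/4.
Expected payoff of M: (1/8)·(-6) + (1/4)·1 + (5/8)·3 = 11/8.
Expected payoff of B: (1/8)·(-2) + (1/4)·4 + (5/8)·1 = 11/8.
The largest is 7/4, so the row player's best response is T.

T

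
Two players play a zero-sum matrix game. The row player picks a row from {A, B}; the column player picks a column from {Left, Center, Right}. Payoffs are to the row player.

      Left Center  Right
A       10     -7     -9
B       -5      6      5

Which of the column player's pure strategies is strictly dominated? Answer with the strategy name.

Center

Right holds the row player's payoff strictly below Center in every row: -9 < -7, 5 < 6.
So Center is strictly dominated for the column player.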